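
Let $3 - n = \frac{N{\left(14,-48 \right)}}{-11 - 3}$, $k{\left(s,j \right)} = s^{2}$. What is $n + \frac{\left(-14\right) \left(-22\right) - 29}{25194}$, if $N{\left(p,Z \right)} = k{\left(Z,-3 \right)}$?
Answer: $\frac{9851505}{58786} \approx 167.58$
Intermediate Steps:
$N{\left(p,Z \right)} = Z^{2}$
$n = \frac{1173}{7}$ ($n = 3 - \frac{\left(-48\right)^{2}}{-11 - 3} = 3 - \frac{2304}{-14} = 3 - 2304 \left(- \frac{1}{14}\right) = 3 - - \frac{1152}{7} = 3 + \frac{1152}{7} = \frac{1173}{7} \approx 167.57$)
$n + \frac{\left(-14\right) \left(-22\right) - 29}{25194} = \frac{1173}{7} + \frac{\left(-14\right) \left(-22\right) - 29}{25194} = \frac{1173}{7} + \left(308 - 29\right) \frac{1}{25194} = \frac{1173}{7} + 279 \cdot \frac{1}{25194} = \frac{1173}{7} + \frac{93}{8398} = \frac{9851505}{58786}$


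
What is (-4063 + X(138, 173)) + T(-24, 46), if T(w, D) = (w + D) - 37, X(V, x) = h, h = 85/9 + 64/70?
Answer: -1281307/315 ≈ -4067.6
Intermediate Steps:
h = 3263/315 (h = 85*(⅑) + 64*(1/70) = 85/9 + 32/35 = 3263/315 ≈ 10.359)
X(V, x) = 3263/315
T(w, D) = -37 + D + w (T(w, D) = (D + w) - 37 = -37 + D + w)
(-4063 + X(138, 173)) + T(-24, 46) = (-4063 + 3263/315) + (-37 + 46 - 24) = -1276582/315 - 15 = -1281307/315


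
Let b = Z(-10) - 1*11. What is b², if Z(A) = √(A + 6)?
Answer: 117 - 44*I ≈ 117.0 - 44.0*I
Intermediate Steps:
Z(A) = √(6 + A)
b = -11 + 2*I (b = √(6 - 10) - 1*11 = √(-4) - 11 = 2*I - 11 = -11 + 2*I ≈ -11.0 + 2.0*I)
b² = (-11 + 2*I)²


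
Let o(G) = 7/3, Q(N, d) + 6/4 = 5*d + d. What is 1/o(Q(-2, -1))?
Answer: 3/7 ≈ 0.42857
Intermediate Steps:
Q(N, d) = -3/2 + 6*d (Q(N, d) = -3/2 + (5*d + d) = -3/2 + 6*d)
o(G) = 7/3 (o(G) = 7*(⅓) = 7/3)
1/o(Q(-2, -1)) = 1/(7/3) = 3/7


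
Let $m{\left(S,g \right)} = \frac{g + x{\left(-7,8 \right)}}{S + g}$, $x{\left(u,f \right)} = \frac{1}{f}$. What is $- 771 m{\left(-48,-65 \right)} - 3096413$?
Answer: $- \frac{2799557501}{904} \approx -3.0969 \cdot 10^{6}$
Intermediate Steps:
$m{\left(S,g \right)} = \frac{\frac{1}{8} + g}{S + g}$ ($m{\left(S,g \right)} = \frac{g + \frac{1}{8}}{S + g} = \frac{\frac{1}{8} + g}{S + g}$)
$- 771 m{\left(-48,-65 \right)} - 3096413 = - 771 \frac{\frac{1}{8} - 65}{-48 - 65} - 3096413 = - 771 \frac{1}{-113} \left(- \frac{519}{8}\right) - 3096413 = - 771 \left(\left(- \frac{1}{113}\right) \left(- \frac{519}{8}\right)\right) - 3096413 = \left(-771\right) \frac{519}{904} - 3096413 = - \frac{400149}{904} - 3096413 = - \frac{2799557501}{904}$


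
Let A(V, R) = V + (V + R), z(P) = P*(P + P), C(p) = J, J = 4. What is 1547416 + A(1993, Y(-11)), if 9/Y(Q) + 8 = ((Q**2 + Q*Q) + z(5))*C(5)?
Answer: 1799626329/1160 ≈ 1.5514e+6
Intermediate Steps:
C(p) = 4
z(P) = 2*P**2 (z(P) = P*(2*P) = 2*P**2)
Y(Q) = 9/(192 + 8*Q**2) (Y(Q) = 9/(-8 + ((Q**2 + Q*Q) + 2*5**2)*4) = 9/(-8 + ((Q**2 + Q**2) + 2*25)*4) = 9/(-8 + (2*Q**2 + 50)*4) = 9/(-8 + (50 + 2*Q**2)*4) = 9/(-8 + (200 + 8*Q**2)) = 9/(192 + 8*Q**2))
A(V, R) = R + 2*V (A(V, R) = V + (R + V) = R + 2*V)
1547416 + A(1993, Y(-11)) = 1547416 + (9/(8*(24 + (-11)**2)) + 2*1993) = 1547416 + (9/(8*(24 + 121)) + 3986) = 1547416 + ((9/8)/145 + 3986) = 1547416 + ((9/8)*(1/145) + 3986) = 1547416 + (9/1160 + 3986) = 1547416 + 4623769/1160 = 1799626329/1160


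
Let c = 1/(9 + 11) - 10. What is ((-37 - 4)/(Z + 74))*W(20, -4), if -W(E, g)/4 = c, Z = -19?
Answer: -8159/275 ≈ -29.669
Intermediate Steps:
c = -199/20 (c = 1/20 - 10 = -199/20 ≈ -9.9500)
W(E, g) = 199/5 (W(E, g) = -4*(-199/20) = 199/5)
((-37 - 4)/(Z + 74))*W(20, -4) = ((-37 - 4)/(-19 + 74))*(199/5) = -41/55*(199/5) = -41*1/55*(199/5) = -41/55*199/5 = -8159/275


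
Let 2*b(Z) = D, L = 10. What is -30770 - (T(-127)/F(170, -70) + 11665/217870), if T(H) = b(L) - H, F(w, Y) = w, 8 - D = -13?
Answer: -45587524927/1481516 ≈ -30771.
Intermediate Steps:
D = 21 (D = 8 - 1*(-13) = 8 + 13 = 21)
b(Z) = 21/2 (b(Z) = (½)*21 = 21/2)
T(H) = 21/2 - H
-30770 - (T(-127)/F(170, -70) + 11665/217870) = -30770 - ((21/2 - 1*(-127))/170 + 11665/217870) = -30770 - ((21/2 + 127)*(1/170) + 11665*(1/217870)) = -30770 - ((275/2)*(1/170) + 2333/43574) = -30770 - (55/68 + 2333/43574) = -30770 - 1*1277607/1481516 = -30770 - 1277607/1481516 = -45587524927/1481516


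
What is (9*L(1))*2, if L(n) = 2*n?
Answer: 36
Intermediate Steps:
(9*L(1))*2 = (9*(2*1))*2 = (9*2)*2 = 18*2 = 36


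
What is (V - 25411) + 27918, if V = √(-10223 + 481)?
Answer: 2507 + I*√9742 ≈ 2507.0 + 98.702*I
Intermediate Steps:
V = I*√9742 (V = √(-9742) = I*√9742 ≈ 98.702*I)
(V - 25411) + 27918 = (I*√9742 - 25411) + 27918 = (-25411 + I*√9742) + 27918 = 2507 + I*√9742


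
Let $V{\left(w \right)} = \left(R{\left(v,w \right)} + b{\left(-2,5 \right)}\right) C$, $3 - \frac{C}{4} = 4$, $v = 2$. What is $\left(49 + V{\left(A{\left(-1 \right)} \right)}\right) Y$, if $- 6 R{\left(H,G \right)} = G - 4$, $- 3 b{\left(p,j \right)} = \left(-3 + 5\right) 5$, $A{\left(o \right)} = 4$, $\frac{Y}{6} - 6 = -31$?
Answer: $-9350$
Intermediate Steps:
$Y = -150$ ($Y = 36 + 6 \left(-31\right) = 36 - 186 = -150$)
$b{\left(p,j \right)} = - \frac{10}{3}$ ($b{\left(p,j \right)} = - \frac{\left(-3 + 5\right) 5}{3} = - \frac{2 \cdot 5}{3} = \left(- \frac{1}{3}\right) 10 = - \frac{10}{3}$)
$R{\left(H,G \right)} = \frac{2}{3} - \frac{G}{6}$ ($R{\left(H,G \right)} = - \frac{G - 4}{6} = - \frac{-4 + G}{6} = \frac{2}{3} - \frac{G}{6}$)
$C = -4$ ($C = 12 - 16 = -4$)
$V{\left(w \right)} = \frac{32}{3} + \frac{2 w}{3}$ ($V{\left(w \right)} = \left(\left(\frac{2}{3} - \frac{w}{6}\right) - \frac{10}{3}\right) \left(-4\right) = \left(- \frac{8}{3} - \frac{w}{6}\right) \left(-4\right) = \frac{32}{3} + \frac{2 w}{3}$)
$\left(49 + V{\left(A{\left(-1 \right)} \right)}\right) Y = \left(49 + \left(\frac{32}{3} + \frac{2}{3} \cdot 4\right)\right) \left(-150\right) = \left(49 + \left(\frac{32}{3} + \frac{8}{3}\right)\right) \left(-150\right) = \left(49 + \frac{40}{3}\right) \left(-150\right) = \frac{187}{3} \left(-150\right) = -9350$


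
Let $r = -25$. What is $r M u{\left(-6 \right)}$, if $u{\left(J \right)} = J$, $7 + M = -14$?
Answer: $-3150$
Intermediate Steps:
$M = -21$ ($M = -7 - 14 = -21$)
$r M u{\left(-6 \right)} = \left(-25\right) \left(-21\right) \left(-6\right) = 525 \left(-6\right) = -3150$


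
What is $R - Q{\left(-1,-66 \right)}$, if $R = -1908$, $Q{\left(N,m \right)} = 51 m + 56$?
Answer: $1402$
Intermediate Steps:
$Q{\left(N,m \right)} = 56 + 51 m$
$R - Q{\left(-1,-66 \right)} = -1908 - \left(56 + 51 \left(-66\right)\right) = -1908 - \left(56 - 3366\right) = -1908 - -3310 = -1908 + 3310 = 1402$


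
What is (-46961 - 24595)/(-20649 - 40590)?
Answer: 23852/20413 ≈ 1.1685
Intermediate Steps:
(-46961 - 24595)/(-20649 - 40590) = -71556/(-61239) = -71556*(-1/61239) = 23852/20413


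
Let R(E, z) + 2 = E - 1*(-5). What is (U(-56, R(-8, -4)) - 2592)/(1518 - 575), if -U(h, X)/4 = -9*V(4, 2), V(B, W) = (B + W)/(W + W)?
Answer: -2538/943 ≈ -2.6914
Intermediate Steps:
R(E, z) = 3 + E (R(E, z) = -2 + (E - 1*(-5)) = -2 + (E + 5) = -2 + (5 + E) = 3 + E)
V(B, W) = (B + W)/(2*W) (V(B, W) = (B + W)/((2*W)) = (B + W)*(1/(2*W)) = (B + W)/(2*W))
U(h, X) = 54 (U(h, X) = -(-36)*(½)*(4 + 2)/2 = -(-36)*(½)*(½)*6 = -(-36)*3/2 = -4*(-27/2) = 54)
(U(-56, R(-8, -4)) - 2592)/(1518 - 575) = (54 - 2592)/(1518 - 575) = -2538/943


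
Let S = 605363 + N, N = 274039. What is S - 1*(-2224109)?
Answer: 3103511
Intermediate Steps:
S = 879402 (S = 605363 + 274039 = 879402)
S - 1*(-2224109) = 879402 - 1*(-2224109) = 879402 + 2224109 = 3103511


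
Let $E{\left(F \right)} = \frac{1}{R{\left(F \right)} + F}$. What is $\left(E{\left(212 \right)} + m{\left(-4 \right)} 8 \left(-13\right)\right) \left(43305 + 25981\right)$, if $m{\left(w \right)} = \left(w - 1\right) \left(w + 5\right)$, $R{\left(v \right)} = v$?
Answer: $\frac{7638123283}{212} \approx 3.6029 \cdot 10^{7}$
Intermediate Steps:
$E{\left(F \right)} = \frac{1}{2 F}$ ($E{\left(F \right)} = \frac{1}{F + F} = \frac{1}{2 F}$)
$m{\left(w \right)} = \left(-1 + w\right) \left(5 + w\right)$
$\left(E{\left(212 \right)} + m{\left(-4 \right)} 8 \left(-13\right)\right) \left(43305 + 25981\right) = \left(\frac{1}{2 \cdot 212} + \left(-5 + \left(-4\right)^{2} + 4 \left(-4\right)\right) 8 \left(-13\right)\right) \left(43305 + 25981\right) = \left(\frac{1}{2} \cdot \frac{1}{212} + \left(-5 + 16 - 16\right) 8 \left(-13\right)\right) 69286 = \left(\frac{1}{424} + \left(-5\right) 8 \left(-13\right)\right) 69286 = \left(\frac{1}{424} - -520\right) 69286 = \left(\frac{1}{424} + 520\right) 69286 = \frac{220481}{424} \cdot 69286 = \frac{7638123283}{212}$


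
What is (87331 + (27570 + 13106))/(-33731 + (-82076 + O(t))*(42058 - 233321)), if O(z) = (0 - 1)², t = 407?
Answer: 128007/15697876994 ≈ 8.1544e-6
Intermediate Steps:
O(z) = 1 (O(z) = (-1)² = 1)
(87331 + (27570 + 13106))/(-33731 + (-82076 + O(t))*(42058 - 233321)) = (87331 + (27570 + 13106))/(-33731 + (-82076 + 1)*(42058 - 233321)) = (87331 + 40676)/(-33731 - 82075*(-191263)) = 128007/(-33731 + 15697910725) = 128007/15697876994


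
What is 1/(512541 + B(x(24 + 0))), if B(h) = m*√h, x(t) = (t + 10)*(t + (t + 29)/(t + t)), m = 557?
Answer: 12300984/6298403189579 - 1114*√122910/6298403189579 ≈ 1.8910e-6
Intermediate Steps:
x(t) = (10 + t)*(t + (29 + t)/(2*t)) (x(t) = (10 + t)*(t + (29 + t)/((2*t))) = (10 + t)*(t + (29 + t)*(1/(2*t))) = (10 + t)*(t + (29 + t)/(2*t)))
B(h) = 557*√h
1/(512541 + B(x(24 + 0))) = 1/(512541 + 557*√(39/2 + (24 + 0)² + 145/(24 + 0) + 21*(24 + 0)/2)) = 1/(512541 + 557*√(39/2 + 24² + 145/24 + (21/2)*24)) = 1/(512541 + 557*√(39/2 + 576 + 145*(1/24) + 252)) = 1/(512541 + 557*√(39/2 + 576 + 145/24 + 252)) = 1/(512541 + 557*√(20485/24)) = 1/(512541 + 557*(√122910/12)) = 1/(512541 + 557*√122910/12)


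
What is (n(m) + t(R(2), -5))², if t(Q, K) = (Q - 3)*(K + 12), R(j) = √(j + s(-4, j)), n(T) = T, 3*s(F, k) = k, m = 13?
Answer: 584/3 - 224*√6/3 ≈ 11.771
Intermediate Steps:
s(F, k) = k/3
R(j) = 2*√3*√j/3 (R(j) = √(j + j/3) = √(4*j/3) = 2*√3*√j/3)
t(Q, K) = (-3 + Q)*(12 + K)
(n(m) + t(R(2), -5))² = (13 + (-36 - 3*(-5) + 12*(2*√3*√2/3) - 10*√3*√2/3))² = (13 + (-36 + 15 + 12*(2*√6/3) - 10*√6/3))² = (13 + (-36 + 15 + 8*√6 - 10*√6/3))² = (13 + (-21 + 14*√6/3))² = (-8 + 14*√6/3)²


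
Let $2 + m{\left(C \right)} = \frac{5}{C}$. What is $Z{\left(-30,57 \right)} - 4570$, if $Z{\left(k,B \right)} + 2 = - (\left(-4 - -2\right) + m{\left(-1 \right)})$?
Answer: $-4563$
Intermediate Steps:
$m{\left(C \right)} = -2 + \frac{5}{C}$
$Z{\left(k,B \right)} = 7$ ($Z{\left(k,B \right)} = -2 - \left(\left(-4 - -2\right) + \left(-2 + \frac{5}{-1}\right)\right) = -2 - \left(\left(-4 + 2\right) + \left(-2 + 5 \left(-1\right)\right)\right) = -2 - \left(-2 - 7\right) = -2 - -9 = -2 + 9 = 7$)
$Z{\left(-30,57 \right)} - 4570 = 7 - 4570 = -4563$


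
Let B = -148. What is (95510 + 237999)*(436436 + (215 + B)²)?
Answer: 147052455825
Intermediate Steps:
(95510 + 237999)*(436436 + (215 + B)²) = (95510 + 237999)*(436436 + (215 - 148)²) = 333509*(436436 + 67²) = 333509*(436436 + 4489) = 333509*440925 = 147052455825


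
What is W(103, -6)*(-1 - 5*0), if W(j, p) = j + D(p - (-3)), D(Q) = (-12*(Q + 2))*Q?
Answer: -67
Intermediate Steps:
D(Q) = Q*(-24 - 12*Q) (D(Q) = (-12*(2 + Q))*Q = (-24 - 12*Q)*Q = Q*(-24 - 12*Q))
W(j, p) = j - 12*(3 + p)*(5 + p) (W(j, p) = j - 12*(p - (-3))*(2 + (p - (-3))) = j - 12*(p - 1*(-3))*(2 + (p - 1*(-3))) = j - 12*(p + 3)*(2 + (p + 3)) = j - 12*(3 + p)*(2 + (3 + p)) = j - 12*(3 + p)*(5 + p))
W(103, -6)*(-1 - 5*0) = (103 - 12*(3 - 6)*(5 - 6))*(-1 - 5*0) = (103 - 12*(-3)*(-1))*(-1 + 0) = (103 - 36)*(-1) = 67*(-1) = -67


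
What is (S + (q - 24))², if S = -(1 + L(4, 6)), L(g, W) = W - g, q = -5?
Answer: 1024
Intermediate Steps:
S = -3 (S = -(1 + (6 - 1*4)) = -(1 + (6 - 4)) = -(1 + 2) = -1*3 = -3)
(S + (q - 24))² = (-3 + (-5 - 24))² = (-3 - 29)² = (-32)² = 1024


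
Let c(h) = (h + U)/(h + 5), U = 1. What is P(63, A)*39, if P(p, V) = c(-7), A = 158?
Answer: 117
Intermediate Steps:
c(h) = (1 + h)/(5 + h) (c(h) = (h + 1)/(h + 5) = (1 + h)/(5 + h))
P(p, V) = 3 (P(p, V) = (1 - 7)/(5 - 7) = -6/(-2) = -½*(-6) = 3)
P(63, A)*39 = 3*39 = 117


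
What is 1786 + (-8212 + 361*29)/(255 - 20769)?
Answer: 36635747/20514 ≈ 1785.9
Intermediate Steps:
1786 + (-8212 + 361*29)/(255 - 20769) = 1786 + (-8212 + 10469)/(-20514) = 1786 + 2257*(-1/20514) = 1786 - 2257/20514 = 36635747/20514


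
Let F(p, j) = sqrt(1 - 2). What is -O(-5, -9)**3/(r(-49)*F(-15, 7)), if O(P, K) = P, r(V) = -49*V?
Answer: -125*I/2401 ≈ -0.052062*I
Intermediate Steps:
F(p, j) = I (F(p, j) = sqrt(-1) = I)
-O(-5, -9)**3/(r(-49)*F(-15, 7)) = -(-5)**3/((-49*(-49))*I) = -(-125)/(2401*I) = -(-125)*(-I/2401) = -125*I/2401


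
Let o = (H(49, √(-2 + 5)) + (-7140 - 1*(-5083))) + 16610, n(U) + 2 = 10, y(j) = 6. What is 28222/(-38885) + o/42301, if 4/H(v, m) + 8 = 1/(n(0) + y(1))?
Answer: -9957414121/26083008105 ≈ -0.38176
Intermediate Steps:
n(U) = 8 (n(U) = -2 + 10 = 8)
H(v, m) = -56/111 (H(v, m) = 4/(-8 + 1/(8 + 6)) = 4/(-8 + 1/14) = 4/(-111/14) = 4*(-14/111) = -56/111)
o = 1615327/111 (o = (-56/111 + (-7140 - 1*(-5083))) + 16610 = (-56/111 + (-7140 + 5083)) + 16610 = (-56/111 - 2057) + 16610 = -228383/111 + 16610 = 1615327/111 ≈ 14553.)
28222/(-38885) + o/42301 = 28222/(-38885) + (1615327/111)/42301 = 28222*(-1/38885) + (1615327/111)*(1/42301) = -28222/38885 + 230761/670773 = -9957414121/26083008105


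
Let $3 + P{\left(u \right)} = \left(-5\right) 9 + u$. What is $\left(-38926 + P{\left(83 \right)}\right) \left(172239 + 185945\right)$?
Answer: $-13930133944$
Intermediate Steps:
$P{\left(u \right)} = -48 + u$ ($P{\left(u \right)} = -3 + \left(\left(-5\right) 9 + u\right) = -3 + \left(-45 + u\right) = -48 + u$)
$\left(-38926 + P{\left(83 \right)}\right) \left(172239 + 185945\right) = \left(-38926 + \left(-48 + 83\right)\right) \left(172239 + 185945\right) = \left(-38926 + 35\right) 358184 = \left(-38891\right) 358184 = -13930133944$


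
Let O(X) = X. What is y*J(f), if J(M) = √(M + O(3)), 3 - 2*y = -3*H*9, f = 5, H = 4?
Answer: 111*√2 ≈ 156.98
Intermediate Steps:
y = 111/2 (y = 3/2 - (-3*4)*9/2 = 3/2 - (-6)*9 = 3/2 - ½*(-108) = 3/2 + 54 = 111/2 ≈ 55.500)
J(M) = √(3 + M) (J(M) = √(M + 3) = √(3 + M))
y*J(f) = 111*√(3 + 5)/2 = 111*√8/2 = 111*(2*√2)/2 = 111*√2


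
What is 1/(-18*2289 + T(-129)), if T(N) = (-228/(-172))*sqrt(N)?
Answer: -65618/2703593197 - 19*I*sqrt(129)/24332338773 ≈ -2.4271e-5 - 8.8688e-9*I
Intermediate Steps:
T(N) = 57*sqrt(N)/43 (T(N) = (-228*(-1/172))*sqrt(N) = 57*sqrt(N)/43)
1/(-18*2289 + T(-129)) = 1/(-18*2289 + 57*sqrt(-129)/43) = 1/(-41202 + 57*(I*sqrt(129))/43) = 1/(-41202 + 57*I*sqrt(129)/43)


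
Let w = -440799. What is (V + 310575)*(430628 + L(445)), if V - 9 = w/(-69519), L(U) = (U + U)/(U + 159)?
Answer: 936010887876556465/6998246 ≈ 1.3375e+11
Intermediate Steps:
L(U) = 2*U/(159 + U) (L(U) = (2*U)/(159 + U) = 2*U/(159 + U))
V = 355490/23173 (V = 9 - 440799/(-69519) = 9 - 440799*(-1/69519) = 9 + 146933/23173 = 355490/23173 ≈ 15.341)
(V + 310575)*(430628 + L(445)) = (355490/23173 + 310575)*(430628 + 2*445/(159 + 445)) = 7197309965*(430628 + 2*445/604)/23173 = 7197309965*(430628 + 2*445*(1/604))/23173 = 7197309965*(430628 + 445/302)/23173 = (7197309965/23173)*(130050101/302) = 936010887876556465/6998246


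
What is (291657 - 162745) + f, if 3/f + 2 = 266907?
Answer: 34407257363/266905 ≈ 1.2891e+5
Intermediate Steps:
f = 3/266905 (f = 3/(-2 + 266907) = 3/266905 ≈ 1.1240e-5)
(291657 - 162745) + f = (291657 - 162745) + 3/266905 = 128912 + 3/266905 = 34407257363/266905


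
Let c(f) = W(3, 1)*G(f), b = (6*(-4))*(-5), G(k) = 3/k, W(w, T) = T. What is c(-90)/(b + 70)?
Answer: -1/5700 ≈ -0.00017544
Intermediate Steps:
b = 120 (b = -24*(-5) = 120)
c(f) = 3/f (c(f) = 1*(3/f) = 3/f)
c(-90)/(b + 70) = (3/(-90))/(120 + 70) = (3*(-1/90))/190 = (1/190)*(-1/30) = -1/5700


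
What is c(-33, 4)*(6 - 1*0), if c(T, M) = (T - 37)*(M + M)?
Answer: -3360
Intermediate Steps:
c(T, M) = 2*M*(-37 + T) (c(T, M) = (-37 + T)*(2*M) = 2*M*(-37 + T))
c(-33, 4)*(6 - 1*0) = (2*4*(-37 - 33))*(6 - 1*0) = (2*4*(-70))*(6 + 0) = -560*6 = -3360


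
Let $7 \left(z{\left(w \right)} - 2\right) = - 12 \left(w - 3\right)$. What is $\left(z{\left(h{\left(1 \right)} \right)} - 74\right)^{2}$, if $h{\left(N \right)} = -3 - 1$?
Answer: $3600$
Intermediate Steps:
$h{\left(N \right)} = -4$
$z{\left(w \right)} = \frac{50}{7} - \frac{12 w}{7}$ ($z{\left(w \right)} = 2 + \frac{\left(-12\right) \left(w - 3\right)}{7} = 2 + \frac{\left(-12\right) \left(-3 + w\right)}{7} = 2 + \frac{36 - 12 w}{7} = 2 - \left(- \frac{36}{7} + \frac{12 w}{7}\right) = \frac{50}{7} - \frac{12 w}{7}$)
$\left(z{\left(h{\left(1 \right)} \right)} - 74\right)^{2} = \left(\left(\frac{50}{7} - - \frac{48}{7}\right) - 74\right)^{2} = \left(\left(\frac{50}{7} + \frac{48}{7}\right) - 74\right)^{2} = \left(14 - 74\right)^{2} = \left(-60\right)^{2} = 3600$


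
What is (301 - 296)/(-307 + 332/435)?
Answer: -2175/133213 ≈ -0.016327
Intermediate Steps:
(301 - 296)/(-307 + 332/435) = 5/(-307 + 332*(1/435)) = 5/(-307 + 332/435) = 5/(-133213/435) = 5*(-435/133213) = -2175/133213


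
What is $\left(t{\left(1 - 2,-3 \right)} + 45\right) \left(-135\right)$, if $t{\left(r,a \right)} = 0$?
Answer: $-6075$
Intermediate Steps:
$\left(t{\left(1 - 2,-3 \right)} + 45\right) \left(-135\right) = \left(0 + 45\right) \left(-135\right) = 45 \left(-135\right) = -6075$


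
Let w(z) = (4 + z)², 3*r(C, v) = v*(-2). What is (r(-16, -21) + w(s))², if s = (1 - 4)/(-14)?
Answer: 38750625/38416 ≈ 1008.7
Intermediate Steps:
r(C, v) = -2*v/3 (r(C, v) = (v*(-2))/3 = (-2*v)/3 = -2*v/3)
s = 3/14 (s = -3*(-1/14) = 3/14 ≈ 0.21429)
(r(-16, -21) + w(s))² = (-⅔*(-21) + (4 + 3/14)²)² = (14 + (59/14)²)² = (14 + 3481/196)² = (6225/196)² = 38750625/38416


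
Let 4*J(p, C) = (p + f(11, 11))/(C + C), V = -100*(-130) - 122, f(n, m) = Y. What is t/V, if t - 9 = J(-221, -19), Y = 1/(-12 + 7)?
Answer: 29/35720 ≈ 0.00081187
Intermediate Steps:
Y = -1/5 (Y = 1/(-5) = -1/5 ≈ -0.20000)
f(n, m) = -1/5
V = 12878 (V = 13000 - 122 = 12878)
J(p, C) = (-1/5 + p)/(8*C) (J(p, C) = ((p - 1/5)/(C + C))/4 = ((-1/5 + p)/((2*C)))/4 = ((-1/5 + p)*(1/(2*C)))/4 = ((-1/5 + p)/(2*C))/4 = (-1/5 + p)/(8*C))
t = 3973/380 (t = 9 + (1/40)*(-1 + 5*(-221))/(-19) = 9 + (1/40)*(-1/19)*(-1 - 1105) = 9 + (1/40)*(-1/19)*(-1106) = 9 + 553/380 = 3973/380 ≈ 10.455)
t/V = (3973/380)/12878 = (3973/380)*(1/12878) = 29/35720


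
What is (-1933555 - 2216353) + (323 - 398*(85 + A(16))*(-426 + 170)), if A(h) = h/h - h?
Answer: 2982575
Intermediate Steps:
A(h) = 1 - h
(-1933555 - 2216353) + (323 - 398*(85 + A(16))*(-426 + 170)) = (-1933555 - 2216353) + (323 - 398*(85 + (1 - 1*16))*(-426 + 170)) = -4149908 + (323 - 398*(85 + (1 - 16))*(-256)) = -4149908 + (323 - 398*(85 - 15)*(-256)) = -4149908 + (323 - 27860*(-256)) = -4149908 + (323 - 398*(-17920)) = -4149908 + (323 + 7132160) = -4149908 + 7132483 = 2982575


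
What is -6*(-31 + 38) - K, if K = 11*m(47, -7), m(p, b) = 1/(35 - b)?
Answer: -1775/42 ≈ -42.262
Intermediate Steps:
K = 11/42 (K = 11*(-1/(-35 - 7)) = 11*(-1/(-42)) = 11*(-1*(-1/42)) = 11*(1/42) = 11/42 ≈ 0.26190)
-6*(-31 + 38) - K = -6*(-31 + 38) - 1*11/42 = -6*7 - 11/42 = -42 - 11/42 = -1775/42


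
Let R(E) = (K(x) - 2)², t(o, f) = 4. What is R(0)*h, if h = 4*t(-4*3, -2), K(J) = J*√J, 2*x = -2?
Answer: 48 + 64*I ≈ 48.0 + 64.0*I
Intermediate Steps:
x = -1 (x = (½)*(-2) = -1)
K(J) = J^(3/2)
R(E) = (-2 - I)² (R(E) = ((-1)^(3/2) - 2)² = (-I - 2)² = (-2 - I)²)
h = 16 (h = 4*4 = 16)
R(0)*h = (2 + I)²*16 = 16*(2 + I)²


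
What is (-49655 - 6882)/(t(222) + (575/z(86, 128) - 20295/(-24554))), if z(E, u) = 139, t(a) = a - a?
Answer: -192961120222/16939555 ≈ -11391.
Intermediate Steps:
t(a) = 0
(-49655 - 6882)/(t(222) + (575/z(86, 128) - 20295/(-24554))) = (-49655 - 6882)/(0 + (575/139 - 20295/(-24554))) = -56537/(0 + (575*(1/139) - 20295*(-1/24554))) = -56537/(0 + (575/139 + 20295/24554)) = -56537/(0 + 16939555/3413006) = -56537/16939555/3413006 = -56537*3413006/16939555 = -192961120222/16939555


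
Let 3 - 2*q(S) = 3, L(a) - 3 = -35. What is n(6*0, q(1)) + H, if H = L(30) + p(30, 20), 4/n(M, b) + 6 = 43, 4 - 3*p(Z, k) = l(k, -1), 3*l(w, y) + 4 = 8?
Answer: -10324/333 ≈ -31.003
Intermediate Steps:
L(a) = -32 (L(a) = 3 - 35 = -32)
l(w, y) = 4/3 (l(w, y) = -4/3 + (1/3)*8 = -4/3 + 8/3 = 4/3)
p(Z, k) = 8/9 (p(Z, k) = 4/3 - 1/3*4/3 = 4/3 - 4/9 = 8/9)
q(S) = 0 (q(S) = 3/2 - 1/2*3 = 3/2 - 3/2 = 0)
n(M, b) = 4/37 (n(M, b) = 4/(-6 + 43) = 4/37)
H = -280/9 (H = -32 + 8/9 = -280/9 ≈ -31.111)
n(6*0, q(1)) + H = 4/37 - 280/9 = -10324/333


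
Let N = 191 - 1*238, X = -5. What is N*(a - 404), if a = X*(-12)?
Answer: 16168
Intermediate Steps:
a = 60 (a = -5*(-12) = 60)
N = -47 (N = 191 - 238 = -47)
N*(a - 404) = -47*(60 - 404) = -47*(-344) = 16168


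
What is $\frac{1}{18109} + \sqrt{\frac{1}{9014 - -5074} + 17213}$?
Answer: $\frac{1}{18109} + \frac{\sqrt{854073535890}}{7044} \approx 131.2$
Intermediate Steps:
$\frac{1}{18109} + \sqrt{\frac{1}{9014 - -5074} + 17213} = \frac{1}{18109} + \sqrt{\frac{1}{9014 + 5074} + 17213} = \frac{1}{18109} + \sqrt{\frac{1}{14088} + 17213} = \frac{1}{18109} + \sqrt{\frac{242496745}{14088}} = \frac{1}{18109} + \frac{\sqrt{854073535890}}{7044}$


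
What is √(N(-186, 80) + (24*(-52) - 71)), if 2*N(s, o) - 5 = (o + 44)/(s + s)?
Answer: 5*I*√474/3 ≈ 36.286*I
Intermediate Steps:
N(s, o) = 5/2 + (44 + o)/(4*s) (N(s, o) = 5/2 + ((o + 44)/(s + s))/2 = 5/2 + ((44 + o)/((2*s)))/2 = 5/2 + ((44 + o)*(1/(2*s)))/2 = 5/2 + ((44 + o)/(2*s))/2 = 5/2 + (44 + o)/(4*s))
√(N(-186, 80) + (24*(-52) - 71)) = √((¼)*(44 + 80 + 10*(-186))/(-186) + (24*(-52) - 71)) = √((¼)*(-1/186)*(44 + 80 - 1860) + (-1248 - 71)) = √((¼)*(-1/186)*(-1736) - 1319) = √(7/3 - 1319) = √(-3950/3) = 5*I*√474/3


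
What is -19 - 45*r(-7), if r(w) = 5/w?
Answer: 92/7 ≈ 13.143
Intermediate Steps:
-19 - 45*r(-7) = -19 - 225/(-7) = -19 - 225*(-1)/7 = -19 - 45*(-5/7) = -19 + 225/7 = 92/7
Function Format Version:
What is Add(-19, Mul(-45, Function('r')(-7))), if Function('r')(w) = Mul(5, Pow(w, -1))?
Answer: Rational(92, 7) ≈ 13.143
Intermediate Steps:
Add(-19, Mul(-45, Function('r')(-7))) = Add(-19, Mul(-45, Mul(5, Pow(-7, -1)))) = Add(-19, Mul(-45, Mul(5, Rational(-1, 7)))) = Add(-19, Mul(-45, Rational(-5, 7))) = Add(-19, Rational(225, 7)) = Rational(92, 7)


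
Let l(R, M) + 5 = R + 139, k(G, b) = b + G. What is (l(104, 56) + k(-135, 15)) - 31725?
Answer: -31607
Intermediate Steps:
k(G, b) = G + b
l(R, M) = 134 + R (l(R, M) = -5 + (R + 139) = -5 + (139 + R) = 134 + R)
(l(104, 56) + k(-135, 15)) - 31725 = ((134 + 104) + (-135 + 15)) - 31725 = (238 - 120) - 31725 = 118 - 31725 = -31607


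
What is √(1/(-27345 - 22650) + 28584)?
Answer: √7938412073845/16665 ≈ 169.07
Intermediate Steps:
√(1/(-27345 - 22650) + 28584) = √(1/(-49995) + 28584) = √(-1/49995 + 28584) = √(1429057079/49995) = √7938412073845/16665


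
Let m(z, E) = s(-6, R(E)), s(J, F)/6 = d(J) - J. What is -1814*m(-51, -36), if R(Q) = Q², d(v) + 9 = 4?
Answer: -10884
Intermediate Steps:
d(v) = -5 (d(v) = -9 + 4 = -5)
s(J, F) = -30 - 6*J (s(J, F) = 6*(-5 - J) = -30 - 6*J)
m(z, E) = 6 (m(z, E) = -30 - 6*(-6) = -30 + 36 = 6)
-1814*m(-51, -36) = -1814/(1/6) = -1814/⅙ = -1814*6 = -10884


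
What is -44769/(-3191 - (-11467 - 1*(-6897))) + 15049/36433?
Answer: -1610316406/50241107 ≈ -32.052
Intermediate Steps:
-44769/(-3191 - (-11467 - 1*(-6897))) + 15049/36433 = -44769/(-3191 - (-11467 + 6897)) + 15049*(1/36433) = -44769/(-3191 - 1*(-4570)) + 15049/36433 = -44769/(-3191 + 4570) + 15049/36433 = -44769/1379 + 15049/36433 = -1610316406/50241107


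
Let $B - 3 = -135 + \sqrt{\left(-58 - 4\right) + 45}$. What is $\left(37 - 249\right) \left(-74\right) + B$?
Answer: $15556 + i \sqrt{17} \approx 15556.0 + 4.1231 i$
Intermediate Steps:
$B = -132 + i \sqrt{17}$ ($B = 3 - \left(135 - \sqrt{\left(-58 - 4\right) + 45}\right) = 3 - \left(135 - \sqrt{-62 + 45}\right) = 3 - \left(135 - \sqrt{-17}\right) = 3 - \left(135 - i \sqrt{17}\right) = -132 + i \sqrt{17} \approx -132.0 + 4.1231 i$)
$\left(37 - 249\right) \left(-74\right) + B = \left(37 - 249\right) \left(-74\right) - \left(132 - i \sqrt{17}\right) = \left(-212\right) \left(-74\right) - \left(132 - i \sqrt{17}\right) = 15688 - \left(132 - i \sqrt{17}\right) = 15556 + i \sqrt{17}$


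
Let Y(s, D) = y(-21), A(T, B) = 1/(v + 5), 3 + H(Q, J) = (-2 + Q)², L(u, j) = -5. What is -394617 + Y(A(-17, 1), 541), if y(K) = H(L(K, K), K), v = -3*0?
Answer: -394571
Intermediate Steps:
v = 0
H(Q, J) = -3 + (-2 + Q)²
A(T, B) = ⅕ (A(T, B) = 1/(0 + 5) = 1/5 = ⅕)
y(K) = 46 (y(K) = -3 + (-2 - 5)² = -3 + (-7)² = -3 + 49 = 46)
Y(s, D) = 46
-394617 + Y(A(-17, 1), 541) = -394617 + 46 = -394571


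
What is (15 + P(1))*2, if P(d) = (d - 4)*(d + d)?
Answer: 18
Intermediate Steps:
P(d) = 2*d*(-4 + d) (P(d) = (-4 + d)*(2*d) = 2*d*(-4 + d))
(15 + P(1))*2 = (15 + 2*1*(-4 + 1))*2 = (15 + 2*1*(-3))*2 = (15 - 6)*2 = 9*2 = 18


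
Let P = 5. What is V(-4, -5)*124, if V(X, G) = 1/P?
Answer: 124/5 ≈ 24.800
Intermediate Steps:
V(X, G) = ⅕ (V(X, G) = 1/5 = ⅕)
V(-4, -5)*124 = (⅕)*124 = 124/5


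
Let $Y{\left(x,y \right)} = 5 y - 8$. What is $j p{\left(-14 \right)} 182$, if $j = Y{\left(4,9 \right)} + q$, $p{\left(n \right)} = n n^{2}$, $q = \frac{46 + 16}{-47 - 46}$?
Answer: $- \frac{54435472}{3} \approx -1.8145 \cdot 10^{7}$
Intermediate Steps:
$q = - \frac{2}{3}$ ($q = \frac{62}{-93} = 62 \left(- \frac{1}{93}\right) = - \frac{2}{3} \approx -0.66667$)
$p{\left(n \right)} = n^{3}$
$Y{\left(x,y \right)} = -8 + 5 y$
$j = \frac{109}{3}$ ($j = \left(-8 + 5 \cdot 9\right) - \frac{2}{3} = \left(-8 + 45\right) - \frac{2}{3} = 37 - \frac{2}{3} = \frac{109}{3} \approx 36.333$)
$j p{\left(-14 \right)} 182 = \frac{109 \left(-14\right)^{3}}{3} \cdot 182 = \frac{109}{3} \left(-2744\right) 182 = \left(- \frac{299096}{3}\right) 182 = - \frac{54435472}{3}$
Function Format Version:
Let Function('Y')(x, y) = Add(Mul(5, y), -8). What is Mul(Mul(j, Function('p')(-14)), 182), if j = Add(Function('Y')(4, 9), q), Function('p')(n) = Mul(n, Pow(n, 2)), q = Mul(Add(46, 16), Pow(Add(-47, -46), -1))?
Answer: Rational(-54435472, 3) ≈ -1.8145e+7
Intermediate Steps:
q = Rational(-2, 3) (q = Mul(62, Pow(-93, -1)) = Mul(62, Rational(-1, 93)) = Rational(-2, 3) ≈ -0.66667)
Function('p')(n) = Pow(n, 3)
Function('Y')(x, y) = Add(-8, Mul(5, y))
j = Rational(109, 3) (j = Add(Add(-8, Mul(5, 9)), Rational(-2, 3)) = Add(Add(-8, 45), Rational(-2, 3)) = Add(37, Rational(-2, 3)) = Rational(109, 3) ≈ 36.333)
Mul(Mul(j, Function('p')(-14)), 182) = Mul(Mul(Rational(109, 3), Pow(-14, 3)), 182) = Mul(Mul(Rational(109, 3), -2744), 182) = Mul(Rational(-299096, 3), 182) = Rational(-54435472, 3)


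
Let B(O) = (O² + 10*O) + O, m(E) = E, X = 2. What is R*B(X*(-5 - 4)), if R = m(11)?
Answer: 1386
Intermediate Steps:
R = 11
B(O) = O² + 11*O
R*B(X*(-5 - 4)) = 11*((2*(-5 - 4))*(11 + 2*(-5 - 4))) = 11*((2*(-9))*(11 + 2*(-9))) = 11*(-18*(11 - 18)) = 11*(-18*(-7)) = 11*126 = 1386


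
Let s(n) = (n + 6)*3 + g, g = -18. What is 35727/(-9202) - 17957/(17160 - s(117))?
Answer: -765775457/154676418 ≈ -4.9508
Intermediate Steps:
s(n) = 3*n (s(n) = (n + 6)*3 - 18 = (6 + n)*3 - 18 = (18 + 3*n) - 18 = 3*n)
35727/(-9202) - 17957/(17160 - s(117)) = 35727/(-9202) - 17957/(17160 - 3*117) = 35727*(-1/9202) - 17957/(17160 - 1*351) = -35727/9202 - 17957/(17160 - 351) = -35727/9202 - 17957/16809 = -765775457/154676418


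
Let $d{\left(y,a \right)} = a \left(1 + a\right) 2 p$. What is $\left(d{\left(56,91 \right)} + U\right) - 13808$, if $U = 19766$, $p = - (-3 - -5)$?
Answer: $-27530$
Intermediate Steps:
$p = -2$ ($p = - (-3 + 5) = \left(-1\right) 2 = -2$)
$d{\left(y,a \right)} = - 2 a \left(2 + 2 a\right)$ ($d{\left(y,a \right)} = a \left(1 + a\right) 2 \left(-2\right) = a \left(2 + 2 a\right) \left(-2\right) = - 2 a \left(2 + 2 a\right)$)
$\left(d{\left(56,91 \right)} + U\right) - 13808 = \left(\left(-4\right) 91 \left(1 + 91\right) + 19766\right) - 13808 = \left(\left(-4\right) 91 \cdot 92 + 19766\right) - 13808 = \left(-33488 + 19766\right) - 13808 = -13722 - 13808 = -27530$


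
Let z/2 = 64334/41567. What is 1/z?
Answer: 41567/128668 ≈ 0.32306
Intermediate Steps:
z = 128668/41567 (z = 2*(64334/41567) = 128668/41567 ≈ 3.0954)
1/z = 1/(128668/41567) = 41567/128668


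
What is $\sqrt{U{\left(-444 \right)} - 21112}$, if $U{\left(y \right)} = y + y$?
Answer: $20 i \sqrt{55} \approx 148.32 i$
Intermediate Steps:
$U{\left(y \right)} = 2 y$
$\sqrt{U{\left(-444 \right)} - 21112} = \sqrt{2 \left(-444\right) - 21112} = \sqrt{-888 + \left(-198056 + 176944\right)} = \sqrt{-888 - 21112} = \sqrt{-22000} = 20 i \sqrt{55}$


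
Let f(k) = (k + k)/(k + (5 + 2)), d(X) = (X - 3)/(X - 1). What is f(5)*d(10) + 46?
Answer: 2519/54 ≈ 46.648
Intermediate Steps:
d(X) = (-3 + X)/(-1 + X)
f(k) = 2*k/(7 + k) (f(k) = (2*k)/(k + 7) = (2*k)/(7 + k) = 2*k/(7 + k))
f(5)*d(10) + 46 = (2*5/(7 + 5))*((-3 + 10)/(-1 + 10)) + 46 = (2*5/12)*(7/9) + 46 = (2*5*(1/12))*((⅑)*7) + 46 = (⅚)*(7/9) + 46 = 35/54 + 46 = 2519/54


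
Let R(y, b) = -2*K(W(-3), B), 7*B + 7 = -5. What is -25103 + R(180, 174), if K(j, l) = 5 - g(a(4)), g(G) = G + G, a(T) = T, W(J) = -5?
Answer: -25097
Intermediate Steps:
B = -12/7 (B = -1 + (1/7)*(-5) = -1 - 5/7 = -12/7 ≈ -1.7143)
g(G) = 2*G
K(j, l) = -3 (K(j, l) = 5 - 2*4 = 5 - 1*8 = 5 - 8 = -3)
R(y, b) = 6 (R(y, b) = -2*(-3) = 6)
-25103 + R(180, 174) = -25103 + 6 = -25097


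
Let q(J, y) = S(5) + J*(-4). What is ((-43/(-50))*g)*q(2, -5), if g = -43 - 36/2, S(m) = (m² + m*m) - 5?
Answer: -97051/50 ≈ -1941.0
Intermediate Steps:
S(m) = -5 + 2*m² (S(m) = (m² + m²) - 5 = 2*m² - 5 = -5 + 2*m²)
q(J, y) = 45 - 4*J (q(J, y) = (-5 + 2*5²) + J*(-4) = (-5 + 2*25) - 4*J = (-5 + 50) - 4*J = 45 - 4*J)
g = -61 (g = -43 - 36/2 = -43 - 1*18 = -43 - 18 = -61)
((-43/(-50))*g)*q(2, -5) = (-43/(-50)*(-61))*(45 - 4*2) = (-43*(-1/50)*(-61))*(45 - 8) = ((43/50)*(-61))*37 = -2623/50*37 = -97051/50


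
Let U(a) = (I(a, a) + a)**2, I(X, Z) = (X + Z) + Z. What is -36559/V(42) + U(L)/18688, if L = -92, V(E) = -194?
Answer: 2771433/14162 ≈ 195.70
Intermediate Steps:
I(X, Z) = X + 2*Z
U(a) = 16*a**2 (U(a) = ((a + 2*a) + a)**2 = (3*a + a)**2 = (4*a)**2 = 16*a**2)
-36559/V(42) + U(L)/18688 = -36559/(-194) + (16*(-92)**2)/18688 = -36559*(-1/194) + (16*8464)*(1/18688) = 36559/194 + 135424*(1/18688) = 36559/194 + 529/73 = 2771433/14162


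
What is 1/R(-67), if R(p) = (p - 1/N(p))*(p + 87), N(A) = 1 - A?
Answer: -17/22785 ≈ -0.00074610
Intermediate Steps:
R(p) = (87 + p)*(p - 1/(1 - p)) (R(p) = (p - 1/(1 - p))*(p + 87) = (p - 1/(1 - p))*(87 + p) = (87 + p)*(p - 1/(1 - p)))
1/R(-67) = 1/((87 - 67 - 67*(-1 - 67)*(87 - 67))/(-1 - 67)) = 1/((87 - 67 - 67*(-68)*20)/(-68)) = 1/(-(87 - 67 + 91120)/68) = 1/(-1/68*91140) = 1/(-22785/17) = -17/22785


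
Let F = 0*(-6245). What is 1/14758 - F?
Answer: 1/14758 ≈ 6.7760e-5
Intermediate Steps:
F = 0
1/14758 - F = 1/14758 - 1*0 = 1/14758 + 0 = 1/14758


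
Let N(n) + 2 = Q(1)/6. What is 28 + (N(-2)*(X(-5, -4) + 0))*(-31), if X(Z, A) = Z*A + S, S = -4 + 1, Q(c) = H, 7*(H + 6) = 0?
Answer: 1609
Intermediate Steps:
H = -6 (H = -6 + (1/7)*0 = -6 + 0 = -6)
Q(c) = -6
S = -3
N(n) = -3 (N(n) = -2 - 6/6 = -2 - 6*1/6 = -2 - 1 = -3)
X(Z, A) = -3 + A*Z (X(Z, A) = Z*A - 3 = A*Z - 3 = -3 + A*Z)
28 + (N(-2)*(X(-5, -4) + 0))*(-31) = 28 - 3*((-3 - 4*(-5)) + 0)*(-31) = 28 - 3*((-3 + 20) + 0)*(-31) = 28 - 3*(17 + 0)*(-31) = 28 - 3*17*(-31) = 28 - 51*(-31) = 28 + 1581 = 1609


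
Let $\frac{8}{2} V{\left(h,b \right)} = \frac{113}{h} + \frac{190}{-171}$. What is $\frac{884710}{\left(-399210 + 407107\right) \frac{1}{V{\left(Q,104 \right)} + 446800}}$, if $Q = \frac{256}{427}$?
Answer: $\frac{1821680040435145}{36389376} \approx 5.0061 \cdot 10^{7}$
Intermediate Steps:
$Q = \frac{256}{427}$ ($Q = 256 \cdot \frac{1}{427} = \frac{256}{427} \approx 0.59953$)
$V{\left(h,b \right)} = - \frac{5}{18} + \frac{113}{4 h}$ ($V{\left(h,b \right)} = \frac{\frac{113}{h} + \frac{190}{-171}}{4} = \frac{\frac{113}{h} + 190 \left(- \frac{1}{171}\right)}{4} = \frac{\frac{113}{h} - \frac{10}{9}}{4} = \frac{- \frac{10}{9} + \frac{113}{h}}{4} = - \frac{5}{18} + \frac{113}{4 h}$)
$\frac{884710}{\left(-399210 + 407107\right) \frac{1}{V{\left(Q,104 \right)} + 446800}} = \frac{884710}{\left(-399210 + 407107\right) \frac{1}{\frac{1017 - \frac{2560}{427}}{36 \cdot \frac{256}{427}} + 446800}} = \frac{884710}{7897 \frac{1}{\frac{1}{36} \cdot \frac{427}{256} \left(1017 - \frac{2560}{427}\right) + 446800}} = \frac{884710}{7897 \frac{1}{\frac{1}{36} \cdot \frac{427}{256} \cdot \frac{431699}{427} + 446800}} = \frac{884710}{7897 \frac{1}{\frac{431699}{9216} + 446800}} = \frac{884710}{7897 \frac{1}{\frac{4118140499}{9216}}} = \frac{884710}{7897 \cdot \frac{9216}{4118140499}} = \frac{884710}{\frac{72778752}{4118140499}} = 884710 \cdot \frac{4118140499}{72778752} = \frac{1821680040435145}{36389376}$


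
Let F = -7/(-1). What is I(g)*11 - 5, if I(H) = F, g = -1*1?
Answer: 72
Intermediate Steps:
g = -1
F = 7 (F = -7*(-1) = 7)
I(H) = 7
I(g)*11 - 5 = 7*11 - 5 = 77 - 5 = 72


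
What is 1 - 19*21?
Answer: -398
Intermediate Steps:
1 - 19*21 = 1 - 399 = -398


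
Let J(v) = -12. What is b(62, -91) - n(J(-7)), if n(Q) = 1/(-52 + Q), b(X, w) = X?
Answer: 3969/64 ≈ 62.016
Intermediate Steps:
b(62, -91) - n(J(-7)) = 62 - 1/(-52 - 12) = 62 - 1/(-64) = 62 - 1*(-1/64) = 62 + 1/64 = 3969/64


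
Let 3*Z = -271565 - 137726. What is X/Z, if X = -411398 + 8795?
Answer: 1207809/409291 ≈ 2.9510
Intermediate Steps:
X = -402603
Z = -409291/3 (Z = (-271565 - 137726)/3 = (1/3)*(-409291) = -409291/3 ≈ -1.3643e+5)
X/Z = -402603/(-409291/3) = -402603*(-3/409291) = 1207809/409291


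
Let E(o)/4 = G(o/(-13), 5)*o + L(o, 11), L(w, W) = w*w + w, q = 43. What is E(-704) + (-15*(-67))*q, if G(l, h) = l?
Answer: 24314755/13 ≈ 1.8704e+6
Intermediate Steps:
L(w, W) = w + w**2 (L(w, W) = w**2 + w = w + w**2)
E(o) = -4*o**2/13 + 4*o*(1 + o) (E(o) = 4*((o/(-13))*o + o*(1 + o)) = 4*((o*(-1/13))*o + o*(1 + o)) = 4*((-o/13)*o + o*(1 + o)) = 4*(-o**2/13 + o*(1 + o)) = -4*o**2/13 + 4*o*(1 + o))
E(-704) + (-15*(-67))*q = (4/13)*(-704)*(13 + 12*(-704)) - 15*(-67)*43 = (4/13)*(-704)*(13 - 8448) + 1005*43 = (4/13)*(-704)*(-8435) + 43215 = 23752960/13 + 43215 = 24314755/13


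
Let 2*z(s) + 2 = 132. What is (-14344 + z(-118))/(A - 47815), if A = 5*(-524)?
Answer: 109/385 ≈ 0.28312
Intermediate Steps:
z(s) = 65 (z(s) = -1 + (½)*132 = -1 + 66 = 65)
A = -2620
(-14344 + z(-118))/(A - 47815) = (-14344 + 65)/(-2620 - 47815) = -14279/(-50435) = -14279*(-1/50435) = 109/385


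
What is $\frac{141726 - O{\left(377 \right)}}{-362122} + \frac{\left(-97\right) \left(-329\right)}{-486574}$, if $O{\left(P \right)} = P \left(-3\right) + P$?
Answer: $- \frac{40441731453}{88099575014} \approx -0.45905$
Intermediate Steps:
$O{\left(P \right)} = - 2 P$ ($O{\left(P \right)} = - 3 P + P = - 2 P$)
$\frac{141726 - O{\left(377 \right)}}{-362122} + \frac{\left(-97\right) \left(-329\right)}{-486574} = \frac{141726 - \left(-2\right) 377}{-362122} + \frac{\left(-97\right) \left(-329\right)}{-486574} = \left(141726 - -754\right) \left(- \frac{1}{362122}\right) + 31913 \left(- \frac{1}{486574}\right) = \left(141726 + 754\right) \left(- \frac{1}{362122}\right) - \frac{31913}{486574} = 142480 \left(- \frac{1}{362122}\right) - \frac{31913}{486574} = - \frac{71240}{181061} - \frac{31913}{486574} = - \frac{40441731453}{88099575014}$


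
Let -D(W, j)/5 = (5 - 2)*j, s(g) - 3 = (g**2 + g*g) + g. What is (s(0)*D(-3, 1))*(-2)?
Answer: 90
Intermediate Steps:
s(g) = 3 + g + 2*g**2 (s(g) = 3 + ((g**2 + g*g) + g) = 3 + ((g**2 + g**2) + g) = 3 + (2*g**2 + g) = 3 + (g + 2*g**2) = 3 + g + 2*g**2)
D(W, j) = -15*j (D(W, j) = -5*(5 - 2)*j = -15*j)
(s(0)*D(-3, 1))*(-2) = ((3 + 0 + 2*0**2)*(-15*1))*(-2) = ((3 + 0 + 2*0)*(-15))*(-2) = ((3 + 0 + 0)*(-15))*(-2) = (3*(-15))*(-2) = -45*(-2) = 90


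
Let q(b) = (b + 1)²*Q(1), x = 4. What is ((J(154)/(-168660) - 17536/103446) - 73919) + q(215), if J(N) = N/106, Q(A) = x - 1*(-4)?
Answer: 5125738627862087/17124106020 ≈ 2.9933e+5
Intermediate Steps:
Q(A) = 8 (Q(A) = 4 - 1*(-4) = 4 + 4 = 8)
J(N) = N/106 (J(N) = N*(1/106) = N/106)
q(b) = 8*(1 + b)² (q(b) = (b + 1)²*8 = (1 + b)²*8 = 8*(1 + b)²)
((J(154)/(-168660) - 17536/103446) - 73919) + q(215) = ((((1/106)*154)/(-168660) - 17536/103446) - 73919) + 8*(1 + 215)² = (((77/53)*(-1/168660) - 17536*1/103446) - 73919) + 8*216² = ((-77/8938980 - 8768/51723) - 73919) + 8*46656 = (-2902998493/17124106020 - 73919) + 373248 = -1265799695890873/17124106020 + 373248 = 5125738627862087/17124106020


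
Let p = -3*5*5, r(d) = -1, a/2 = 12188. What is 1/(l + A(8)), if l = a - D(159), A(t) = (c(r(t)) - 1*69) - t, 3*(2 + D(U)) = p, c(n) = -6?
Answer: 1/24320 ≈ 4.1118e-5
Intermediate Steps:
a = 24376 (a = 2*12188 = 24376)
p = -75 (p = -15*5 = -75)
D(U) = -27 (D(U) = -2 + (⅓)*(-75) = -2 - 25 = -27)
A(t) = -75 - t (A(t) = (-6 - 1*69) - t = (-6 - 69) - t = -75 - t)
l = 24403 (l = 24376 - 1*(-27) = 24376 + 27 = 24403)
1/(l + A(8)) = 1/(24403 + (-75 - 1*8)) = 1/(24403 + (-75 - 8)) = 1/(24403 - 83) = 1/24320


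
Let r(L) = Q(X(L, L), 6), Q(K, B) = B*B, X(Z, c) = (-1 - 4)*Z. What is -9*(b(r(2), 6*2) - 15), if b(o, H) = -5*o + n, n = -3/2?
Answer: 3537/2 ≈ 1768.5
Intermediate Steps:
X(Z, c) = -5*Z
n = -3/2 (n = -3*½ = -3/2 ≈ -1.5000)
Q(K, B) = B²
r(L) = 36 (r(L) = 6² = 36)
b(o, H) = -3/2 - 5*o (b(o, H) = -5*o - 3/2 = -3/2 - 5*o)
-9*(b(r(2), 6*2) - 15) = -9*((-3/2 - 5*36) - 15) = -9*((-3/2 - 180) - 15) = -9*(-363/2 - 15) = -9*(-393/2) = 3537/2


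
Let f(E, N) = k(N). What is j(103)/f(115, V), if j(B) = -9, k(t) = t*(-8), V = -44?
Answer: -9/352 ≈ -0.025568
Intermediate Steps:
k(t) = -8*t
f(E, N) = -8*N
j(103)/f(115, V) = -9/((-8*(-44))) = -9/352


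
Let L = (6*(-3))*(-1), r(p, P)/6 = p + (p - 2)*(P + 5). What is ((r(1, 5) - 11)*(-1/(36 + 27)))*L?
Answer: 130/7 ≈ 18.571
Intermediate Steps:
r(p, P) = 6*p + 6*(-2 + p)*(5 + P) (r(p, P) = 6*(p + (p - 2)*(P + 5)) = 6*(p + (-2 + p)*(5 + P)) = 6*p + 6*(-2 + p)*(5 + P))
L = 18 (L = -18*(-1) = 18)
((r(1, 5) - 11)*(-1/(36 + 27)))*L = (((-60 - 12*5 + 36*1 + 6*5*1) - 11)*(-1/(36 + 27)))*18 = (((-60 - 60 + 36 + 30) - 11)*(-1/63))*18 = ((-54 - 11)*(-1*1/63))*18 = -65*(-1/63)*18 = (65/63)*18 = 130/7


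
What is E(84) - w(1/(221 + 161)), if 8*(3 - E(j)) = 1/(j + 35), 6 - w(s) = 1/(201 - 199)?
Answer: -2381/952 ≈ -2.5010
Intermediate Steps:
w(s) = 11/2 (w(s) = 6 - 1/(201 - 199) = 6 - 1/2 = 11/2)
E(j) = 3 - 1/(8*(35 + j)) (E(j) = 3 - 1/(8*(j + 35)) = 3 - 1/(8*(35 + j)))
E(84) - w(1/(221 + 161)) = (839 + 24*84)/(8*(35 + 84)) - 1*11/2 = (1/8)*(839 + 2016)/119 - 11/2 = (1/8)*(1/119)*2855 - 11/2 = 2855/952 - 11/2 = -2381/952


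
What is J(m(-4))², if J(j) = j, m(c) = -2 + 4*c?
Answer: 324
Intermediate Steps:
J(m(-4))² = (-2 + 4*(-4))² = (-2 - 16)² = (-18)² = 324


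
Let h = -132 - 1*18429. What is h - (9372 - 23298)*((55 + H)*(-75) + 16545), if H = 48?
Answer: 122808759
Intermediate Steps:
h = -18561 (h = -132 - 18429 = -18561)
h - (9372 - 23298)*((55 + H)*(-75) + 16545) = -18561 - (9372 - 23298)*((55 + 48)*(-75) + 16545) = -18561 - (-13926)*(103*(-75) + 16545) = -18561 - (-13926)*(-7725 + 16545) = -18561 - (-13926)*8820 = -18561 - 1*(-122827320) = -18561 + 122827320 = 122808759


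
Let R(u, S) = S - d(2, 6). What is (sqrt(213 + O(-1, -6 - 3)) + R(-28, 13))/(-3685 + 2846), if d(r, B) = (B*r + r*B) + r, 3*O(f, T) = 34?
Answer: 13/839 - sqrt(2019)/2517 ≈ -0.0023573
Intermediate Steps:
O(f, T) = 34/3 (O(f, T) = (1/3)*34 = 34/3)
d(r, B) = r + 2*B*r (d(r, B) = (B*r + B*r) + r = 2*B*r + r = r + 2*B*r)
R(u, S) = -26 + S (R(u, S) = S - 2*(1 + 2*6) = S - 2*(1 + 12) = S - 2*13 = S - 1*26 = S - 26 = -26 + S)
(sqrt(213 + O(-1, -6 - 3)) + R(-28, 13))/(-3685 + 2846) = (sqrt(213 + 34/3) + (-26 + 13))/(-3685 + 2846) = (sqrt(673/3) - 13)/(-839) = (sqrt(2019)/3 - 13)*(-1/839) = (-13 + sqrt(2019)/3)*(-1/839) = 13/839 - sqrt(2019)/2517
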